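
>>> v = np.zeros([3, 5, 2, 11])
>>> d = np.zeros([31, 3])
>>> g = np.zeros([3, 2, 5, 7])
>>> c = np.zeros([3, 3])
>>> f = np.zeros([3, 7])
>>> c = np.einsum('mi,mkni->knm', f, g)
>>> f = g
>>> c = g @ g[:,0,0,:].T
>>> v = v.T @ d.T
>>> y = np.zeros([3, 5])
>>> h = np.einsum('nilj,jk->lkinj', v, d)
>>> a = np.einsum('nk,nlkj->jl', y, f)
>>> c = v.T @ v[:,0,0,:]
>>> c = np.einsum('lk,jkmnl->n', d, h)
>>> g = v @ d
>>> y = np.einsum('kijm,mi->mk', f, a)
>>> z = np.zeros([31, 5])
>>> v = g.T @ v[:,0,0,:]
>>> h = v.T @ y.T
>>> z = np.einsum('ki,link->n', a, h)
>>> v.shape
(3, 5, 2, 31)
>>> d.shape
(31, 3)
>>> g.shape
(11, 2, 5, 3)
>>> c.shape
(11,)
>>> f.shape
(3, 2, 5, 7)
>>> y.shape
(7, 3)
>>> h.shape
(31, 2, 5, 7)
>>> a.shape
(7, 2)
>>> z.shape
(5,)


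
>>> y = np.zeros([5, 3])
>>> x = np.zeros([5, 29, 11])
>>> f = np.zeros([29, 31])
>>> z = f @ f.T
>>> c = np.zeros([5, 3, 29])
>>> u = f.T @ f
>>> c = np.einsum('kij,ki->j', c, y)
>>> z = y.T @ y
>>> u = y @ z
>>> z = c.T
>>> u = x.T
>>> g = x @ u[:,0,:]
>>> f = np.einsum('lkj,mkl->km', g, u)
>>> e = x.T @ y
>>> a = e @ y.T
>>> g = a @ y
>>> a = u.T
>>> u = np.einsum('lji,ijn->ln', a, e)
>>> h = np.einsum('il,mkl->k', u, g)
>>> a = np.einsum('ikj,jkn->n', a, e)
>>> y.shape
(5, 3)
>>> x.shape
(5, 29, 11)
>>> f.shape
(29, 11)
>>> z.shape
(29,)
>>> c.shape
(29,)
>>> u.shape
(5, 3)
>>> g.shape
(11, 29, 3)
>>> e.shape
(11, 29, 3)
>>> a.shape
(3,)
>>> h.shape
(29,)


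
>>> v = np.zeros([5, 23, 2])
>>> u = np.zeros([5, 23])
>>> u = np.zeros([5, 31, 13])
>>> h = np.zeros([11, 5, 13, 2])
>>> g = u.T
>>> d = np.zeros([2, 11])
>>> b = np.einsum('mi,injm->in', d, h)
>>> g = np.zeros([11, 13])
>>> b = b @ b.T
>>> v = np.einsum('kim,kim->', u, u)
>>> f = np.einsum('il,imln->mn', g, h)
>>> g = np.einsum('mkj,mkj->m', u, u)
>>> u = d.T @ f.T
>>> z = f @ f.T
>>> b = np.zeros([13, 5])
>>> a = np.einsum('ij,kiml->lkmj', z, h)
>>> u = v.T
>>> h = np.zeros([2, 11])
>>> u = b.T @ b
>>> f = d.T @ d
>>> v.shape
()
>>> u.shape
(5, 5)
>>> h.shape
(2, 11)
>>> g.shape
(5,)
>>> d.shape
(2, 11)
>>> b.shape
(13, 5)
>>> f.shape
(11, 11)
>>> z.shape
(5, 5)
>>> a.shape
(2, 11, 13, 5)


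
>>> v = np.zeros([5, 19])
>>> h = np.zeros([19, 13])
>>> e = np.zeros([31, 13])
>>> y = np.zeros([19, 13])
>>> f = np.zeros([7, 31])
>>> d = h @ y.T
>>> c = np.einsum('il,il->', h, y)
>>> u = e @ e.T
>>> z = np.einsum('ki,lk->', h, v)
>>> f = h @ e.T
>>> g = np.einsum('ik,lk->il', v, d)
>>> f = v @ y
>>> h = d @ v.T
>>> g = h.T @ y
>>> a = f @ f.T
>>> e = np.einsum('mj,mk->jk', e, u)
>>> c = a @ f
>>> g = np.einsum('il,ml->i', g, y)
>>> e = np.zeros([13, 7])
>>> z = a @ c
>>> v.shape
(5, 19)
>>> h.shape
(19, 5)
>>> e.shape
(13, 7)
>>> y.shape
(19, 13)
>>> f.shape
(5, 13)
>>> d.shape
(19, 19)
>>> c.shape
(5, 13)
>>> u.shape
(31, 31)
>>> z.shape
(5, 13)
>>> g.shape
(5,)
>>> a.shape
(5, 5)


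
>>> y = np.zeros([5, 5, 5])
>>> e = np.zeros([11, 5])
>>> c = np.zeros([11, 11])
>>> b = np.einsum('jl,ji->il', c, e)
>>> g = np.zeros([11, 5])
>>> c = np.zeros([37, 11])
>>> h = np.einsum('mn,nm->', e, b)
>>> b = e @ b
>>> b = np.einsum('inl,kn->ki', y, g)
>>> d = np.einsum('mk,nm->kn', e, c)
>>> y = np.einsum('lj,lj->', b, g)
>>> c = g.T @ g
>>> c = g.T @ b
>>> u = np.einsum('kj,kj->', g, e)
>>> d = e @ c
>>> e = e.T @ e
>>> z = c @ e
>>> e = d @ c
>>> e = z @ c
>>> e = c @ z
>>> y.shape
()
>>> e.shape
(5, 5)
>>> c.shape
(5, 5)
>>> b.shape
(11, 5)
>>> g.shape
(11, 5)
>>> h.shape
()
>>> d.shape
(11, 5)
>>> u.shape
()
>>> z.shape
(5, 5)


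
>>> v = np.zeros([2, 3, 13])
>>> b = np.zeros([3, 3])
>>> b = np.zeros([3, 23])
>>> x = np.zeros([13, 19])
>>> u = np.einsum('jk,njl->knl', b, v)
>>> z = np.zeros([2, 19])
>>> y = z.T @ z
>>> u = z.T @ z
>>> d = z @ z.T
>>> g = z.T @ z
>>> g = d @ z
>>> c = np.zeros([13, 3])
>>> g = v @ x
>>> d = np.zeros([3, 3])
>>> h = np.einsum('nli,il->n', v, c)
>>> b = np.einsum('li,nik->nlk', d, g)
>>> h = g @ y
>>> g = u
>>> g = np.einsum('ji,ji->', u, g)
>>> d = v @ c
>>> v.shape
(2, 3, 13)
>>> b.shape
(2, 3, 19)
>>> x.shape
(13, 19)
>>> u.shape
(19, 19)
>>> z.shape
(2, 19)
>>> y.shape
(19, 19)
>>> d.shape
(2, 3, 3)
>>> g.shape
()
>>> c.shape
(13, 3)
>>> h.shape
(2, 3, 19)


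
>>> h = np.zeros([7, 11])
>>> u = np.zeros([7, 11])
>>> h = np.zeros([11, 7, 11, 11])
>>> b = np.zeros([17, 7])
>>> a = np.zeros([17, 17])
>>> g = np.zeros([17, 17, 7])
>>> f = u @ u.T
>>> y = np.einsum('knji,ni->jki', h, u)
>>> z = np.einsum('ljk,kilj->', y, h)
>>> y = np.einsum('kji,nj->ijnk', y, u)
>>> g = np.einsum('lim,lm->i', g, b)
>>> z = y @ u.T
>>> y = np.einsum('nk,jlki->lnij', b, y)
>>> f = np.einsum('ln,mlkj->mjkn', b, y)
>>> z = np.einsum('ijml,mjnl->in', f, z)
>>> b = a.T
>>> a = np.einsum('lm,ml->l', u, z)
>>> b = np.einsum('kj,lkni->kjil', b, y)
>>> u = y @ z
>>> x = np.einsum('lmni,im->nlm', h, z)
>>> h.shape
(11, 7, 11, 11)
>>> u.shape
(11, 17, 11, 7)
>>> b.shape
(17, 17, 11, 11)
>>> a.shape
(7,)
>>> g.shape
(17,)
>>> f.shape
(11, 11, 11, 7)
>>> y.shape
(11, 17, 11, 11)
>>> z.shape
(11, 7)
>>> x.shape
(11, 11, 7)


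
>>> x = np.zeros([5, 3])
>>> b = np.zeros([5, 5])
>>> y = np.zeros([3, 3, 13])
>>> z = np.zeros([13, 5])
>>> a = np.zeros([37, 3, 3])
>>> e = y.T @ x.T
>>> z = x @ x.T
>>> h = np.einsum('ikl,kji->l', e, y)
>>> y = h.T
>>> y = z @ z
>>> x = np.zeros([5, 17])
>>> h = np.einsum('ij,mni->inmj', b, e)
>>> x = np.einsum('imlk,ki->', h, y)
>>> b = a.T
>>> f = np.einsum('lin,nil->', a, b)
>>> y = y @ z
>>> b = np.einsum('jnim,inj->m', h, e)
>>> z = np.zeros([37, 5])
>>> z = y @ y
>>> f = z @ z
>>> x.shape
()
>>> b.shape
(5,)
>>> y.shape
(5, 5)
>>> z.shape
(5, 5)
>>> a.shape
(37, 3, 3)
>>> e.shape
(13, 3, 5)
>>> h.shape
(5, 3, 13, 5)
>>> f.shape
(5, 5)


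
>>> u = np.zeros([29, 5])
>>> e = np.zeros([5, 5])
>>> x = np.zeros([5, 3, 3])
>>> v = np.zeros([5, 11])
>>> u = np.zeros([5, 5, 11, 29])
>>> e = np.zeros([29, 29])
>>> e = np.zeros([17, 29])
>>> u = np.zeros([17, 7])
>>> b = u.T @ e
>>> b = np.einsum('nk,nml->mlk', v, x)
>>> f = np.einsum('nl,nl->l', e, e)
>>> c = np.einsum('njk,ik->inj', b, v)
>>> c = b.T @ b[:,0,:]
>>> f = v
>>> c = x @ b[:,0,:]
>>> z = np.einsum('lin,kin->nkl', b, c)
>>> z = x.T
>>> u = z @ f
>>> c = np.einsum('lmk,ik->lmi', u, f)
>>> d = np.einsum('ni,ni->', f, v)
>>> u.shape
(3, 3, 11)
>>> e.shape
(17, 29)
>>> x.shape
(5, 3, 3)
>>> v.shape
(5, 11)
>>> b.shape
(3, 3, 11)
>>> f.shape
(5, 11)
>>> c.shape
(3, 3, 5)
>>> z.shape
(3, 3, 5)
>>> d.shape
()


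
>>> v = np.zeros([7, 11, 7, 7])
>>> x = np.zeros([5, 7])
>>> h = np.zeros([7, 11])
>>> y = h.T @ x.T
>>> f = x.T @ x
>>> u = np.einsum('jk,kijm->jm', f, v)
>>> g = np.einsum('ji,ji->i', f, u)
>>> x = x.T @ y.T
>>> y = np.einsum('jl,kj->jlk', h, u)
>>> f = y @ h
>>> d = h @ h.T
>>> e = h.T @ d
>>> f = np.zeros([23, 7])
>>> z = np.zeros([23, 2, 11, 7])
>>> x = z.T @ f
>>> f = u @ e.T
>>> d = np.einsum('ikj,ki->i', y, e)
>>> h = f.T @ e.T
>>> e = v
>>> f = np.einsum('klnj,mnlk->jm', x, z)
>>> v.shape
(7, 11, 7, 7)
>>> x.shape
(7, 11, 2, 7)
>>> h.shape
(11, 11)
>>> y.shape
(7, 11, 7)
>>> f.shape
(7, 23)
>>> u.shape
(7, 7)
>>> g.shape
(7,)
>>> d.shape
(7,)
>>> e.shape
(7, 11, 7, 7)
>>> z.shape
(23, 2, 11, 7)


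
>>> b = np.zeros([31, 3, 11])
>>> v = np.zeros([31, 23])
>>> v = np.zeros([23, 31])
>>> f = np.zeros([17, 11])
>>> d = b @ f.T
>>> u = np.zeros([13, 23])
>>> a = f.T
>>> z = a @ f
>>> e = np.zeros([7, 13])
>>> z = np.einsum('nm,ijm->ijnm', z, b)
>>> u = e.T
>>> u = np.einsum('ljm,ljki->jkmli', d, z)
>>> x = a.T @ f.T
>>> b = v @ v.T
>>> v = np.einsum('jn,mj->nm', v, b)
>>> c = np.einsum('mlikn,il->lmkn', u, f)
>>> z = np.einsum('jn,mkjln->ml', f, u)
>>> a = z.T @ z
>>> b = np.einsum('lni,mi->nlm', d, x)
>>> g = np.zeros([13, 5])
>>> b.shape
(3, 31, 17)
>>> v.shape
(31, 23)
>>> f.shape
(17, 11)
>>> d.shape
(31, 3, 17)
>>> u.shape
(3, 11, 17, 31, 11)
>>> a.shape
(31, 31)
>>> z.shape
(3, 31)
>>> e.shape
(7, 13)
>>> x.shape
(17, 17)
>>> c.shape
(11, 3, 31, 11)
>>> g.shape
(13, 5)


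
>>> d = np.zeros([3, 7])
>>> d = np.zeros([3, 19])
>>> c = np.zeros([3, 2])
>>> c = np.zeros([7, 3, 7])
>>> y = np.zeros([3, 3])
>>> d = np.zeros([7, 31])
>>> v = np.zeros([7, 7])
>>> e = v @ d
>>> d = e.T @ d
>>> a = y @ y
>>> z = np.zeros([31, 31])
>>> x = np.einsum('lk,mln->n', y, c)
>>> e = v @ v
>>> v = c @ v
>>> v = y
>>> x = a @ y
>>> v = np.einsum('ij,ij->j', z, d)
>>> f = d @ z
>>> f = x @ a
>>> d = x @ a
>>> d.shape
(3, 3)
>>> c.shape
(7, 3, 7)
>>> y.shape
(3, 3)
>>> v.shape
(31,)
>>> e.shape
(7, 7)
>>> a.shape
(3, 3)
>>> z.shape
(31, 31)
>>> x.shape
(3, 3)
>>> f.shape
(3, 3)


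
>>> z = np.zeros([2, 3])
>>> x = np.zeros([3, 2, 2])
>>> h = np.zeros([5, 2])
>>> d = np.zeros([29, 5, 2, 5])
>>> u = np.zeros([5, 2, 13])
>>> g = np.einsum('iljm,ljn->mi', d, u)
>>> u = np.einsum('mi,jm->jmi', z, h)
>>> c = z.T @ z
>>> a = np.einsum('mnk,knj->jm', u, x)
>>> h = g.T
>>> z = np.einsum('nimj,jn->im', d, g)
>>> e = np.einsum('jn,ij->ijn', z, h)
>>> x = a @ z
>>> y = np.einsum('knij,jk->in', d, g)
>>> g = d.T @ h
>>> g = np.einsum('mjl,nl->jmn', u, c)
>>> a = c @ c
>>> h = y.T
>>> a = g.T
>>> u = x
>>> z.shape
(5, 2)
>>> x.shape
(2, 2)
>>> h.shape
(5, 2)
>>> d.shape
(29, 5, 2, 5)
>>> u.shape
(2, 2)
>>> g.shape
(2, 5, 3)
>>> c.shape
(3, 3)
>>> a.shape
(3, 5, 2)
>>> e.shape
(29, 5, 2)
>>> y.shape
(2, 5)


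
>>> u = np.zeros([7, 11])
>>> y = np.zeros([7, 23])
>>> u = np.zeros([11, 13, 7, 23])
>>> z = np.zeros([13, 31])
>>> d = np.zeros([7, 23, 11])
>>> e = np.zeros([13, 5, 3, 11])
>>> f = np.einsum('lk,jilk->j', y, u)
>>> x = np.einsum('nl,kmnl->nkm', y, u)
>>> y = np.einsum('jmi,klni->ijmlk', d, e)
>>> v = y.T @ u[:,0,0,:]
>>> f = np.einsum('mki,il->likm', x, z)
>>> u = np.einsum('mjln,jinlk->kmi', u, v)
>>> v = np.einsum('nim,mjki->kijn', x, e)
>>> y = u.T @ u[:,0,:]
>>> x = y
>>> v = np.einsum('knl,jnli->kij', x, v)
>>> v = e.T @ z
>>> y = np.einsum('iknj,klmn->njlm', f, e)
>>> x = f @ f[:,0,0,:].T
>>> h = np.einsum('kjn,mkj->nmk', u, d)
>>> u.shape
(23, 11, 5)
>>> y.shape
(11, 7, 5, 3)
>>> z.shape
(13, 31)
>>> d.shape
(7, 23, 11)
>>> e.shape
(13, 5, 3, 11)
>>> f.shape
(31, 13, 11, 7)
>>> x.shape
(31, 13, 11, 31)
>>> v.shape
(11, 3, 5, 31)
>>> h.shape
(5, 7, 23)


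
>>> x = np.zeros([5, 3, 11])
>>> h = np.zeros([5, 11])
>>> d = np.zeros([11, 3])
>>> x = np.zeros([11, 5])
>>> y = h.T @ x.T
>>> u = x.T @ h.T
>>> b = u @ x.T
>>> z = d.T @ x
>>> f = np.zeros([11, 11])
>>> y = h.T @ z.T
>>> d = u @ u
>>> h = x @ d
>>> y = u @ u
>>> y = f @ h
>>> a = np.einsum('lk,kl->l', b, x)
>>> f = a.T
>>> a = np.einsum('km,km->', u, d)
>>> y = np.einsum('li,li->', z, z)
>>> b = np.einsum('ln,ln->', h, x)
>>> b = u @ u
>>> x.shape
(11, 5)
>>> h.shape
(11, 5)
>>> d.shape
(5, 5)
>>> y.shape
()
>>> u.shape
(5, 5)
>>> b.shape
(5, 5)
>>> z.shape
(3, 5)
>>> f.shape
(5,)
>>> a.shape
()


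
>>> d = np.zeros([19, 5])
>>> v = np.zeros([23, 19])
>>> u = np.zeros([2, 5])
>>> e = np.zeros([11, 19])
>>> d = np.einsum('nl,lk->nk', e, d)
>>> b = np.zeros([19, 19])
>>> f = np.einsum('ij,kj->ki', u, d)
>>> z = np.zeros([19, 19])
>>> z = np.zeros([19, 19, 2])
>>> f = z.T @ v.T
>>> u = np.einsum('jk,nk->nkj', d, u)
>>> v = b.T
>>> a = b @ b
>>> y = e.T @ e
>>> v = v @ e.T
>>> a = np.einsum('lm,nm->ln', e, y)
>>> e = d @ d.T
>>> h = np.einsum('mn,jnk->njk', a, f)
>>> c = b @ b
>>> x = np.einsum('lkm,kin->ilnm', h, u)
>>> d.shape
(11, 5)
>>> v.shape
(19, 11)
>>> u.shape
(2, 5, 11)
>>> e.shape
(11, 11)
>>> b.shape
(19, 19)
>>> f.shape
(2, 19, 23)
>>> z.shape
(19, 19, 2)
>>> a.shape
(11, 19)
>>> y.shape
(19, 19)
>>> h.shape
(19, 2, 23)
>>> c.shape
(19, 19)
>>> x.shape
(5, 19, 11, 23)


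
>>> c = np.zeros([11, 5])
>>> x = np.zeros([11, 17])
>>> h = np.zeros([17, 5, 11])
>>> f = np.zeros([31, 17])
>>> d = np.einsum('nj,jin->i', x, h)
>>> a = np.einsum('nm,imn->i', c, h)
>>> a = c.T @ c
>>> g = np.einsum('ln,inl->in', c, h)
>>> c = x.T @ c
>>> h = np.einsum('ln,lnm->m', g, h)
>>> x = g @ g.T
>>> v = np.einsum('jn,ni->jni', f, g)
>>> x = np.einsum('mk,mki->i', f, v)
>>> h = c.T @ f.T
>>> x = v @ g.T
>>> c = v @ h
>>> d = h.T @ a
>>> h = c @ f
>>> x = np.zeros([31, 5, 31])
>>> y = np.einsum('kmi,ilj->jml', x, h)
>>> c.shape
(31, 17, 31)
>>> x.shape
(31, 5, 31)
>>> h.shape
(31, 17, 17)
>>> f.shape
(31, 17)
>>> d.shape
(31, 5)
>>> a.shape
(5, 5)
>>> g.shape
(17, 5)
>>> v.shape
(31, 17, 5)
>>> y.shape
(17, 5, 17)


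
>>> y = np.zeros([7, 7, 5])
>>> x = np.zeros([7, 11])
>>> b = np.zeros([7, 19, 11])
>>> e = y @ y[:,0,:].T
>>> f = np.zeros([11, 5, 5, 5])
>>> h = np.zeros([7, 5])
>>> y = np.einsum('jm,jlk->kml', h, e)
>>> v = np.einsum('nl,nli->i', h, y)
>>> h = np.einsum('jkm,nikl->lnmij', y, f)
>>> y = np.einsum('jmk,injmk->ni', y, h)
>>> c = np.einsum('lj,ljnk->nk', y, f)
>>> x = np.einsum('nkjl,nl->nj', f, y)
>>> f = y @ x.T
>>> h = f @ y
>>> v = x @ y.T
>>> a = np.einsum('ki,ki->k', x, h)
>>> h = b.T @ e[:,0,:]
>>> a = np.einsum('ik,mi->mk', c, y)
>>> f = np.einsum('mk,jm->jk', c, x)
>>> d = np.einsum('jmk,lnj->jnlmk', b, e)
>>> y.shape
(11, 5)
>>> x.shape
(11, 5)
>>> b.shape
(7, 19, 11)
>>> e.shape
(7, 7, 7)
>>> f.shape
(11, 5)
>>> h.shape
(11, 19, 7)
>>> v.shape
(11, 11)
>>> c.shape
(5, 5)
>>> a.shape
(11, 5)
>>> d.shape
(7, 7, 7, 19, 11)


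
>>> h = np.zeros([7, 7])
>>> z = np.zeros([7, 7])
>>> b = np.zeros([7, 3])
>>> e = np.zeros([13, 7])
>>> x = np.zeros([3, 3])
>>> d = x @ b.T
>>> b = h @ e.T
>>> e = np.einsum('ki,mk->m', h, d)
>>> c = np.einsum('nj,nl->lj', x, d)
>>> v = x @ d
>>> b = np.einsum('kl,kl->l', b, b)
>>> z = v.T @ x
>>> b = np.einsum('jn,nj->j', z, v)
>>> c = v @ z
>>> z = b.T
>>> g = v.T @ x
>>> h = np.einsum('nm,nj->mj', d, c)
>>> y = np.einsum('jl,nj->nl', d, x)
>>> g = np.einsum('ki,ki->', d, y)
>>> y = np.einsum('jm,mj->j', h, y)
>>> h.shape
(7, 3)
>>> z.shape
(7,)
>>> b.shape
(7,)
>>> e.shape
(3,)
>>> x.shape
(3, 3)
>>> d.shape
(3, 7)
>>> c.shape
(3, 3)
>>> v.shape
(3, 7)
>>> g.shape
()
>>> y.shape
(7,)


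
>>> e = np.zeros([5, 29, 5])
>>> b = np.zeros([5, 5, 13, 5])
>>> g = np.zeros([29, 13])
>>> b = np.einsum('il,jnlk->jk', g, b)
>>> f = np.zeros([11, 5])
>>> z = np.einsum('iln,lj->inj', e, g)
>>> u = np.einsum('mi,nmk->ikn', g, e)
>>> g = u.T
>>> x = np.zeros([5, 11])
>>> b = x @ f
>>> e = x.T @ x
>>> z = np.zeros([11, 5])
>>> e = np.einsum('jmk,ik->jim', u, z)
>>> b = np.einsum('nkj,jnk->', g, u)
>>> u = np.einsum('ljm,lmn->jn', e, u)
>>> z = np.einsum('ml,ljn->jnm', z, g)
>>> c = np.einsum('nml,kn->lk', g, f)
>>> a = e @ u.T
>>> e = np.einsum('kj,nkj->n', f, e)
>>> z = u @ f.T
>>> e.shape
(13,)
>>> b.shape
()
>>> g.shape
(5, 5, 13)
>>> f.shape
(11, 5)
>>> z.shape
(11, 11)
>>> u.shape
(11, 5)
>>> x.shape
(5, 11)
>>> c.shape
(13, 11)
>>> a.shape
(13, 11, 11)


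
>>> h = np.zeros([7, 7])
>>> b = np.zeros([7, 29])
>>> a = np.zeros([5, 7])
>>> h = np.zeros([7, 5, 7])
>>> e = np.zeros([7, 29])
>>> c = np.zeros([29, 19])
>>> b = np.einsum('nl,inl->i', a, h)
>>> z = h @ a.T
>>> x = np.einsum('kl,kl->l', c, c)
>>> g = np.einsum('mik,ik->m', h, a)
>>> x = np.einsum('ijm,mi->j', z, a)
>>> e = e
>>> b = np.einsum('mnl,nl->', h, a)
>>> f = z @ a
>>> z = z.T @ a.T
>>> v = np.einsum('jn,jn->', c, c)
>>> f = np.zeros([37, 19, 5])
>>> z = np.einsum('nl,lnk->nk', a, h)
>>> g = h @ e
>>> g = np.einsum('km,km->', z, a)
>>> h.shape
(7, 5, 7)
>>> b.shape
()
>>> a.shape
(5, 7)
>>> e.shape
(7, 29)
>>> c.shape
(29, 19)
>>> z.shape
(5, 7)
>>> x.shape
(5,)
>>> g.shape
()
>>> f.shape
(37, 19, 5)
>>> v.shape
()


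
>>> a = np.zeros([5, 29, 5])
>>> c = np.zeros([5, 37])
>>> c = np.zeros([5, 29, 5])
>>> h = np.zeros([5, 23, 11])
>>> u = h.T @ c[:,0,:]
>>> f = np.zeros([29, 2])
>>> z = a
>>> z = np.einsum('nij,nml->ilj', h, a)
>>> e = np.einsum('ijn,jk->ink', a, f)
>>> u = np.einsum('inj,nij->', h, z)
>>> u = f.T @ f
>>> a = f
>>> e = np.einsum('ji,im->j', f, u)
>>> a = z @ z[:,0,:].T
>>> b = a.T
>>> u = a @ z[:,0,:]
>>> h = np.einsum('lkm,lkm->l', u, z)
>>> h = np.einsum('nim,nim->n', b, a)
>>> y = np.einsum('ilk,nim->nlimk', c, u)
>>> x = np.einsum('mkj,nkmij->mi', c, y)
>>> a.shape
(23, 5, 23)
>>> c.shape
(5, 29, 5)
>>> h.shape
(23,)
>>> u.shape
(23, 5, 11)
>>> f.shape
(29, 2)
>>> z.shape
(23, 5, 11)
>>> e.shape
(29,)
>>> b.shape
(23, 5, 23)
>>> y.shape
(23, 29, 5, 11, 5)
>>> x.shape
(5, 11)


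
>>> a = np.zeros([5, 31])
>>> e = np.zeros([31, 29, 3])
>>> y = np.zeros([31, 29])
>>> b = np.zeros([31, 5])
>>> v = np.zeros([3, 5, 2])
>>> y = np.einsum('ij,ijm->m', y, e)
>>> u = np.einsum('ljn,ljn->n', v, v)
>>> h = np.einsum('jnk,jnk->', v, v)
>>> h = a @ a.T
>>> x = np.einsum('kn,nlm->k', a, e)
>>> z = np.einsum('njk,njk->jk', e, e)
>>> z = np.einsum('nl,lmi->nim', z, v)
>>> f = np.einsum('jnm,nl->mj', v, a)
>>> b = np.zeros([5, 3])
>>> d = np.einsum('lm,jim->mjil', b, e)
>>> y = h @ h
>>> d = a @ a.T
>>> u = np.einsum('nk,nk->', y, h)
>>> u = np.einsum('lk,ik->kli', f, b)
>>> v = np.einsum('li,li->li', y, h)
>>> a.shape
(5, 31)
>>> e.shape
(31, 29, 3)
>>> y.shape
(5, 5)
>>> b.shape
(5, 3)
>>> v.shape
(5, 5)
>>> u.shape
(3, 2, 5)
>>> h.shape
(5, 5)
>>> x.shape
(5,)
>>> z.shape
(29, 2, 5)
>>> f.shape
(2, 3)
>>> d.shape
(5, 5)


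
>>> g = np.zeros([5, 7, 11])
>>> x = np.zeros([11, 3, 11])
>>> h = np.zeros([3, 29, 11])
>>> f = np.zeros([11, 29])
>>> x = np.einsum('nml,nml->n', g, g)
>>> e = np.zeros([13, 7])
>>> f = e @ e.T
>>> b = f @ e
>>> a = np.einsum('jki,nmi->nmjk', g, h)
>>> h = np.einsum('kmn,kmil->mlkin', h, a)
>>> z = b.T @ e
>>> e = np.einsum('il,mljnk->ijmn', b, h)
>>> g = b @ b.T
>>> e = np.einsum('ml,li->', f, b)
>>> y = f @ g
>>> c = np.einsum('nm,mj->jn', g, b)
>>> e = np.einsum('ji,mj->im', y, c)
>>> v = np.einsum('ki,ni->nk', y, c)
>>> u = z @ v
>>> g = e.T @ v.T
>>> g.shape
(7, 7)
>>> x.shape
(5,)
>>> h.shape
(29, 7, 3, 5, 11)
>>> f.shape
(13, 13)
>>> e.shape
(13, 7)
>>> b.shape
(13, 7)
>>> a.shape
(3, 29, 5, 7)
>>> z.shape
(7, 7)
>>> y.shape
(13, 13)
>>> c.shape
(7, 13)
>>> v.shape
(7, 13)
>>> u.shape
(7, 13)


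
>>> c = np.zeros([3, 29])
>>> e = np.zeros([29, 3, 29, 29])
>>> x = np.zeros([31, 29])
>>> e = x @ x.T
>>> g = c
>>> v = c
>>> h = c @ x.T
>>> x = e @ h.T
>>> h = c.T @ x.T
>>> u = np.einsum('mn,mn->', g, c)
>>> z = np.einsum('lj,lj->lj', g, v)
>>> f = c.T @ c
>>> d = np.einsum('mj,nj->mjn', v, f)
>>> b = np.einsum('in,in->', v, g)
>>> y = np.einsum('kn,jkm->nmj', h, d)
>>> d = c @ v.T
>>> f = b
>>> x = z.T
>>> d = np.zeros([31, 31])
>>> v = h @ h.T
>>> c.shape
(3, 29)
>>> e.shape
(31, 31)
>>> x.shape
(29, 3)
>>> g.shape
(3, 29)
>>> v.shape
(29, 29)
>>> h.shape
(29, 31)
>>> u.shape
()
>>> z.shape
(3, 29)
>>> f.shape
()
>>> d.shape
(31, 31)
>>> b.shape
()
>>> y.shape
(31, 29, 3)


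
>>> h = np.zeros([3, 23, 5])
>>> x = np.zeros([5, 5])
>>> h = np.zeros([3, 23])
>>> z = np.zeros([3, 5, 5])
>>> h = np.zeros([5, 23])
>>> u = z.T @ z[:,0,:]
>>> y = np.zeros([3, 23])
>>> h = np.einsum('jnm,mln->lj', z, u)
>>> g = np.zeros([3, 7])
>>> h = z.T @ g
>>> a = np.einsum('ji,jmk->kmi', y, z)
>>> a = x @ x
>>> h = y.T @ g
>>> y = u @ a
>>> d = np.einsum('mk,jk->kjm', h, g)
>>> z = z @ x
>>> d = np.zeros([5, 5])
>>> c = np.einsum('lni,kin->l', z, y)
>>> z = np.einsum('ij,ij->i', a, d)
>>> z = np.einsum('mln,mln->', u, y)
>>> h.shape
(23, 7)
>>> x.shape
(5, 5)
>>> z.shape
()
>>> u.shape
(5, 5, 5)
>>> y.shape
(5, 5, 5)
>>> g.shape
(3, 7)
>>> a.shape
(5, 5)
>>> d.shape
(5, 5)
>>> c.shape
(3,)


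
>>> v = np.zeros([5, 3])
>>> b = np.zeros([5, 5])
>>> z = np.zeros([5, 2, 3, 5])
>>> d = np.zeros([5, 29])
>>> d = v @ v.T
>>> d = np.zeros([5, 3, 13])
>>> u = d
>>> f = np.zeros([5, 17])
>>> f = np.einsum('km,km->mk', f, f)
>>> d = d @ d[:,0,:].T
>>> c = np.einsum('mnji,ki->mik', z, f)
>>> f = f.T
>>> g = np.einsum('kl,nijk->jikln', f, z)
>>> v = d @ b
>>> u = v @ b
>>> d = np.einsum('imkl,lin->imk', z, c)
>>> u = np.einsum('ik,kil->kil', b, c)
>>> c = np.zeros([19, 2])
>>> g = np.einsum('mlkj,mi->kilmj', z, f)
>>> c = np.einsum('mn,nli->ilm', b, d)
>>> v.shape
(5, 3, 5)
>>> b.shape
(5, 5)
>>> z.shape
(5, 2, 3, 5)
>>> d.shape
(5, 2, 3)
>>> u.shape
(5, 5, 17)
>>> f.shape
(5, 17)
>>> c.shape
(3, 2, 5)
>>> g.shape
(3, 17, 2, 5, 5)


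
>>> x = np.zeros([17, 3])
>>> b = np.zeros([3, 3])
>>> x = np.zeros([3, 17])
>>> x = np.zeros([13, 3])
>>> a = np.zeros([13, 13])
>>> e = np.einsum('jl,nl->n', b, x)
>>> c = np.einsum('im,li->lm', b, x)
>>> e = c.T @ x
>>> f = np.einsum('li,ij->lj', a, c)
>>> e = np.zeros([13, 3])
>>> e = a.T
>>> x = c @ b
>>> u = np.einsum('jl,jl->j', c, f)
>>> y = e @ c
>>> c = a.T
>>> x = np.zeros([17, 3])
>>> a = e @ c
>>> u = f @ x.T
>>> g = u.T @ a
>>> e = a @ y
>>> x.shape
(17, 3)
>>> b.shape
(3, 3)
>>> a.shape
(13, 13)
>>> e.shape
(13, 3)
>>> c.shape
(13, 13)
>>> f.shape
(13, 3)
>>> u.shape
(13, 17)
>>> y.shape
(13, 3)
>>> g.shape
(17, 13)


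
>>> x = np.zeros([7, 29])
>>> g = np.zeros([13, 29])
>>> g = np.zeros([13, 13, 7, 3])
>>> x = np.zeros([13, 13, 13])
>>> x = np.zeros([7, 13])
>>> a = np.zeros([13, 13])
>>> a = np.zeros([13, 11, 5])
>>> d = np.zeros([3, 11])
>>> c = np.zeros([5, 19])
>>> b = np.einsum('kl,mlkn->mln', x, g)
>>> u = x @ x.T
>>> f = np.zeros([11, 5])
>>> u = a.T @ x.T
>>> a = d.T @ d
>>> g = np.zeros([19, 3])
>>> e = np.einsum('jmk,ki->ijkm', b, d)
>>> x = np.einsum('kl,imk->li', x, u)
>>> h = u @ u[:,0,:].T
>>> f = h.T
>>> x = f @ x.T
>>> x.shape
(5, 11, 13)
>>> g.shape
(19, 3)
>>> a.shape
(11, 11)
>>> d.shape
(3, 11)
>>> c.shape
(5, 19)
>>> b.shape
(13, 13, 3)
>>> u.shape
(5, 11, 7)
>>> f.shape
(5, 11, 5)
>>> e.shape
(11, 13, 3, 13)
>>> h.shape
(5, 11, 5)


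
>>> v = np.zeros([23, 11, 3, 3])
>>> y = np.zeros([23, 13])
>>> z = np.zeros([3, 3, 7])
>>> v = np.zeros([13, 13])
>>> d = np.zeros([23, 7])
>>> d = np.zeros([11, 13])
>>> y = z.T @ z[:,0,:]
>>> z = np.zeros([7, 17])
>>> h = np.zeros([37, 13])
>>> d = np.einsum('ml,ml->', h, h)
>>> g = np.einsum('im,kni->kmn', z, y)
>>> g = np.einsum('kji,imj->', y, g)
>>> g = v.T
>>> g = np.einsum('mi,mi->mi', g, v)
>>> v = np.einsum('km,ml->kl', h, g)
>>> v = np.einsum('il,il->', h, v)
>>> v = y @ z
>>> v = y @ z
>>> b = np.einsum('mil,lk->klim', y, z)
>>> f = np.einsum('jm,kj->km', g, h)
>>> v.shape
(7, 3, 17)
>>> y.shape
(7, 3, 7)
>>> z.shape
(7, 17)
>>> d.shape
()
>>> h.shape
(37, 13)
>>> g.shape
(13, 13)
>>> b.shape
(17, 7, 3, 7)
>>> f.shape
(37, 13)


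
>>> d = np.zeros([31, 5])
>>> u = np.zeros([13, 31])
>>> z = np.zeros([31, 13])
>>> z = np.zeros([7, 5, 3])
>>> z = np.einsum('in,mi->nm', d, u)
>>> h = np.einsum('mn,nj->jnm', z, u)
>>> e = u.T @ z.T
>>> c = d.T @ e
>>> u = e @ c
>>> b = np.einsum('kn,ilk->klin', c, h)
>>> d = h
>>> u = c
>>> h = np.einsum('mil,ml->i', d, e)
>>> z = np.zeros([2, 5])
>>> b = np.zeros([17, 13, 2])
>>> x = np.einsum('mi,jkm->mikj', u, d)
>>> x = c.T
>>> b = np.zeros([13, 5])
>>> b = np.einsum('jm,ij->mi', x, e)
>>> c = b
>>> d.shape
(31, 13, 5)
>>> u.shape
(5, 5)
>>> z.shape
(2, 5)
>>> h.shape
(13,)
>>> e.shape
(31, 5)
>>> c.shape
(5, 31)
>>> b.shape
(5, 31)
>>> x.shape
(5, 5)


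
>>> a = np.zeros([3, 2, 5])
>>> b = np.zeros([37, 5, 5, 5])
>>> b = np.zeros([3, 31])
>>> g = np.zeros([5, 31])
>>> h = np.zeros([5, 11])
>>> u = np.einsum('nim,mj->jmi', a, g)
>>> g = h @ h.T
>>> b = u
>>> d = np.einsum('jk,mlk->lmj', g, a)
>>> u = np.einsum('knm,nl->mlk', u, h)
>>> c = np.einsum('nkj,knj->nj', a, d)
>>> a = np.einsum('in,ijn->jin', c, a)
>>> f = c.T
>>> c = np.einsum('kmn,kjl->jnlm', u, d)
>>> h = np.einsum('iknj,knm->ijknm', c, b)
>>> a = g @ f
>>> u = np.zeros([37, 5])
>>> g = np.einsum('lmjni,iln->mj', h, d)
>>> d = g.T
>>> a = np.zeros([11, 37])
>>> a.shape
(11, 37)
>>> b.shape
(31, 5, 2)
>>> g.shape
(11, 31)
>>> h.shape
(3, 11, 31, 5, 2)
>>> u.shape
(37, 5)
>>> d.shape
(31, 11)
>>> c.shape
(3, 31, 5, 11)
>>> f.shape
(5, 3)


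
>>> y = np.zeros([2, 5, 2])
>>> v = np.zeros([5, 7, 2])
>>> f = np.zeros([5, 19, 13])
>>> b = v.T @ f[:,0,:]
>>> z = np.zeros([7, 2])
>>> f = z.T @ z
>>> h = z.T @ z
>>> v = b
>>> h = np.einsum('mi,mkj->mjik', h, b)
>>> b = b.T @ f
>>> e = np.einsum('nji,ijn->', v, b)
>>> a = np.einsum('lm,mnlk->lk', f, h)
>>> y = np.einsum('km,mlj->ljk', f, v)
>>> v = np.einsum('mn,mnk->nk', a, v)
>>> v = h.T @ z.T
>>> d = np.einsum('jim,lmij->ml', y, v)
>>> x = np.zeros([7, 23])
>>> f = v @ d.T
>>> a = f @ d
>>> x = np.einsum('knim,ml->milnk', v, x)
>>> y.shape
(7, 13, 2)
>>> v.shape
(7, 2, 13, 7)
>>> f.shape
(7, 2, 13, 2)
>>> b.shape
(13, 7, 2)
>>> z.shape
(7, 2)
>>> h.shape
(2, 13, 2, 7)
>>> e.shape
()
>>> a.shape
(7, 2, 13, 7)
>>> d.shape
(2, 7)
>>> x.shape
(7, 13, 23, 2, 7)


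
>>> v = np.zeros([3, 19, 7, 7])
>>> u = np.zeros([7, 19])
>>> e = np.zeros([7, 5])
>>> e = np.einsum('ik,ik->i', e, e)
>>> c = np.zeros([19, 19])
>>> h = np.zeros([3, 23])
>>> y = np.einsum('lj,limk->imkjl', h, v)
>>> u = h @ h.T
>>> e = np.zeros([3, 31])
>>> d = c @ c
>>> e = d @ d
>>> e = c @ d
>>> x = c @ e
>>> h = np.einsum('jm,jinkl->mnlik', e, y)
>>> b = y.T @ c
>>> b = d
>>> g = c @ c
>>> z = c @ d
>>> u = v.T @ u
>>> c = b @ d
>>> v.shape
(3, 19, 7, 7)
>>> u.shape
(7, 7, 19, 3)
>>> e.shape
(19, 19)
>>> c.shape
(19, 19)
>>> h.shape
(19, 7, 3, 7, 23)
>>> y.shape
(19, 7, 7, 23, 3)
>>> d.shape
(19, 19)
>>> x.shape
(19, 19)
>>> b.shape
(19, 19)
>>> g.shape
(19, 19)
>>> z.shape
(19, 19)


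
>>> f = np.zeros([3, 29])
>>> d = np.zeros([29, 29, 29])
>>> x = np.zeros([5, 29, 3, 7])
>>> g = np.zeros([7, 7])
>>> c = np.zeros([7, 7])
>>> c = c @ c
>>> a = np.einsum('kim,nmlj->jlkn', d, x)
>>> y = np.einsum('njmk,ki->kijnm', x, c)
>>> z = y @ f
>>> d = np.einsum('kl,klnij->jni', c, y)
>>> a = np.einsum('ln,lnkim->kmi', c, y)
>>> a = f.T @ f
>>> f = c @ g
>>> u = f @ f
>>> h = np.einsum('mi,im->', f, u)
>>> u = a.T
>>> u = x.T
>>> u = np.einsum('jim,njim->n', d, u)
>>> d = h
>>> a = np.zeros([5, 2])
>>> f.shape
(7, 7)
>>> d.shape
()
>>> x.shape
(5, 29, 3, 7)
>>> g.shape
(7, 7)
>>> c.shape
(7, 7)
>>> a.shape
(5, 2)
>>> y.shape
(7, 7, 29, 5, 3)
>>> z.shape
(7, 7, 29, 5, 29)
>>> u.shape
(7,)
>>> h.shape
()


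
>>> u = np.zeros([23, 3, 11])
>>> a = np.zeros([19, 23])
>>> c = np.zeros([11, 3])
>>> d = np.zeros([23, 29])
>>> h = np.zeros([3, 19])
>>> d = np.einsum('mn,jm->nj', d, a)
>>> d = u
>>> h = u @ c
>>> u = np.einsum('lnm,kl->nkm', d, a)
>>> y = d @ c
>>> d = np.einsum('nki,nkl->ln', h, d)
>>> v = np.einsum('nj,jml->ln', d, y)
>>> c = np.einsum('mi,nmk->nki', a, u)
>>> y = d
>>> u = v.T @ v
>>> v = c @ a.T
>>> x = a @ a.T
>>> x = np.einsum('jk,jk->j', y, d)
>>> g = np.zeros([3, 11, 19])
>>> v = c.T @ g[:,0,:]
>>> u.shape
(11, 11)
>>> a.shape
(19, 23)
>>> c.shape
(3, 11, 23)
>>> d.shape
(11, 23)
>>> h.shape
(23, 3, 3)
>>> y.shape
(11, 23)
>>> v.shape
(23, 11, 19)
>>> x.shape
(11,)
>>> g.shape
(3, 11, 19)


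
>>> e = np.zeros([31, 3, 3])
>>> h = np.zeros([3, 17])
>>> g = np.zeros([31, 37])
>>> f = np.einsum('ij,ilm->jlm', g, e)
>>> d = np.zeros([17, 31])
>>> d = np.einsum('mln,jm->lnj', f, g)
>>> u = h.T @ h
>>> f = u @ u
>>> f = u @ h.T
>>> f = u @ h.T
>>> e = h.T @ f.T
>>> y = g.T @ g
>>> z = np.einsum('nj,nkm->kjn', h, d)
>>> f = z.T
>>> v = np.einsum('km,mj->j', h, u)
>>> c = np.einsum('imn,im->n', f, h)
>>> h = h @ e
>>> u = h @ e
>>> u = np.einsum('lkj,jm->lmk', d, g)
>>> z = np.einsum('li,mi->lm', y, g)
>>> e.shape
(17, 17)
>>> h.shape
(3, 17)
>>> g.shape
(31, 37)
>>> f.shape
(3, 17, 3)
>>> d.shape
(3, 3, 31)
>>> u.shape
(3, 37, 3)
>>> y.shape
(37, 37)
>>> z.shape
(37, 31)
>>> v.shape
(17,)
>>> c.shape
(3,)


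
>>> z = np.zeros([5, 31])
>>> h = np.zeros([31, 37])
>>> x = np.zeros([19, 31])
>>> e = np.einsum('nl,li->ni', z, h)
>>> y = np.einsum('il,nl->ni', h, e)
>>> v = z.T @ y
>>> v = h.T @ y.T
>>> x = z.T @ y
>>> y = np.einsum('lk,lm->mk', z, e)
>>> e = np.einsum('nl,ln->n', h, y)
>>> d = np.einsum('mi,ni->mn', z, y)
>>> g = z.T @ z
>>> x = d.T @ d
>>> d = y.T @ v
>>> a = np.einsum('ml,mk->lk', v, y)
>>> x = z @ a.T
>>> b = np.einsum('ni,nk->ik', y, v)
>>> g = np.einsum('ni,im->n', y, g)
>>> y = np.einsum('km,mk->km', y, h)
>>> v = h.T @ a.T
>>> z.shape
(5, 31)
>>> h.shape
(31, 37)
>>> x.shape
(5, 5)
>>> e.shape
(31,)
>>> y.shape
(37, 31)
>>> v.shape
(37, 5)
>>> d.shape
(31, 5)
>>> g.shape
(37,)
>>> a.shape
(5, 31)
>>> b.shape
(31, 5)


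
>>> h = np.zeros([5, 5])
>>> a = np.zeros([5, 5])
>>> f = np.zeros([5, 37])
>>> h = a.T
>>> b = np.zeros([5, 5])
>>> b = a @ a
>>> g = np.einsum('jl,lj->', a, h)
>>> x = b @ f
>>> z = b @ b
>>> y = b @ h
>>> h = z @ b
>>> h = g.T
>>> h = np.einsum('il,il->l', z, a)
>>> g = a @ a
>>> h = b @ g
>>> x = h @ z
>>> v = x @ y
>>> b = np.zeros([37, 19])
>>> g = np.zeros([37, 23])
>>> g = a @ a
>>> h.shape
(5, 5)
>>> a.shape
(5, 5)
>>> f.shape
(5, 37)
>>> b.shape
(37, 19)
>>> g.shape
(5, 5)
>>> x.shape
(5, 5)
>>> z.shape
(5, 5)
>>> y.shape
(5, 5)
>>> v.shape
(5, 5)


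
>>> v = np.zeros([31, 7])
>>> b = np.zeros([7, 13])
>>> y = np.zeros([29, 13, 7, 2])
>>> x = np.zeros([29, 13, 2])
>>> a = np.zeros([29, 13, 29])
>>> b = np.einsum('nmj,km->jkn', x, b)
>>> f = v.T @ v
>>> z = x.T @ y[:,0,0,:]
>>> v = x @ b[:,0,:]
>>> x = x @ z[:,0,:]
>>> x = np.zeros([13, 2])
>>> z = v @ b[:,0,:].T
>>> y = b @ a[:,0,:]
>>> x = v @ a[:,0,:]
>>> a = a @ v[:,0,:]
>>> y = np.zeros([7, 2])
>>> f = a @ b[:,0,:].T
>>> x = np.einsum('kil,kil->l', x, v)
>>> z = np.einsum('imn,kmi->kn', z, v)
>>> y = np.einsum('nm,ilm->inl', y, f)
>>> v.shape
(29, 13, 29)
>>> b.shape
(2, 7, 29)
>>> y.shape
(29, 7, 13)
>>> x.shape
(29,)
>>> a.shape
(29, 13, 29)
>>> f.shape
(29, 13, 2)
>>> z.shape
(29, 2)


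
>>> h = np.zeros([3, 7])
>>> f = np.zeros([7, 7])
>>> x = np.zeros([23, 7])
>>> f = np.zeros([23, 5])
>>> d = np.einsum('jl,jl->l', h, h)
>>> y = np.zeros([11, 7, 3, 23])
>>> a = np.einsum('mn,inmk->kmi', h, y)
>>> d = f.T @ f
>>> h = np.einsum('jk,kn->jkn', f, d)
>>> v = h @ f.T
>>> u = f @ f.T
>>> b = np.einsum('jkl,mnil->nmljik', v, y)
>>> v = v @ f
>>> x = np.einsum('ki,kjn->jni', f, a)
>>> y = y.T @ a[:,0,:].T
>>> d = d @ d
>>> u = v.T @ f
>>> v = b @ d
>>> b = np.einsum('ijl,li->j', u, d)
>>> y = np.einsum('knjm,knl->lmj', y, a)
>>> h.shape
(23, 5, 5)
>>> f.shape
(23, 5)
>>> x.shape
(3, 11, 5)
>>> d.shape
(5, 5)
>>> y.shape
(11, 23, 7)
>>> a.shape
(23, 3, 11)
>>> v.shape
(7, 11, 23, 23, 3, 5)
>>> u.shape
(5, 5, 5)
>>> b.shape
(5,)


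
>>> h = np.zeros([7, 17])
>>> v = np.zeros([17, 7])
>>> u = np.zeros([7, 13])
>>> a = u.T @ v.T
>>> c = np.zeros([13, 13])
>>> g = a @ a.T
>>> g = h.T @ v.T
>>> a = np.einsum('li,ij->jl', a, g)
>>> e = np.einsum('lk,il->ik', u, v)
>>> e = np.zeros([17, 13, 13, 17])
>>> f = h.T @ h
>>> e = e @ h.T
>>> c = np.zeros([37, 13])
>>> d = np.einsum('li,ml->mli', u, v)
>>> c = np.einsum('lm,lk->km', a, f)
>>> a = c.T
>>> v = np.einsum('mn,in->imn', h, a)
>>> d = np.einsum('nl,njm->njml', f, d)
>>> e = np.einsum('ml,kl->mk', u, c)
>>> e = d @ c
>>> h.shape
(7, 17)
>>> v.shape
(13, 7, 17)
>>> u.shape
(7, 13)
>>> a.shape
(13, 17)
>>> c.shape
(17, 13)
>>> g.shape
(17, 17)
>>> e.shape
(17, 7, 13, 13)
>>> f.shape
(17, 17)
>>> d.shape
(17, 7, 13, 17)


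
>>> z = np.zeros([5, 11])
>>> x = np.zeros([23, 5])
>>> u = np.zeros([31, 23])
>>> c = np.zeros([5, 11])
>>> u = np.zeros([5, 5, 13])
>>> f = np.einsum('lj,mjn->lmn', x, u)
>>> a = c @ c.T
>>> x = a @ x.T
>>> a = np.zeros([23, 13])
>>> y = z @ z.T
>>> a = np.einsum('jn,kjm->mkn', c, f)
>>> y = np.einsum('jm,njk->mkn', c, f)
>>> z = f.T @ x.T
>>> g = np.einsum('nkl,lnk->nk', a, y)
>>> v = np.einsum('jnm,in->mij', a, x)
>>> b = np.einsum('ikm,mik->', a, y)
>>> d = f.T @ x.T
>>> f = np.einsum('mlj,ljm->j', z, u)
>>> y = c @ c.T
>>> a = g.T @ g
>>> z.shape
(13, 5, 5)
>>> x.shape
(5, 23)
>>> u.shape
(5, 5, 13)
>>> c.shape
(5, 11)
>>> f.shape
(5,)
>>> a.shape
(23, 23)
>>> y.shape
(5, 5)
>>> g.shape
(13, 23)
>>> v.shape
(11, 5, 13)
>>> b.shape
()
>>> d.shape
(13, 5, 5)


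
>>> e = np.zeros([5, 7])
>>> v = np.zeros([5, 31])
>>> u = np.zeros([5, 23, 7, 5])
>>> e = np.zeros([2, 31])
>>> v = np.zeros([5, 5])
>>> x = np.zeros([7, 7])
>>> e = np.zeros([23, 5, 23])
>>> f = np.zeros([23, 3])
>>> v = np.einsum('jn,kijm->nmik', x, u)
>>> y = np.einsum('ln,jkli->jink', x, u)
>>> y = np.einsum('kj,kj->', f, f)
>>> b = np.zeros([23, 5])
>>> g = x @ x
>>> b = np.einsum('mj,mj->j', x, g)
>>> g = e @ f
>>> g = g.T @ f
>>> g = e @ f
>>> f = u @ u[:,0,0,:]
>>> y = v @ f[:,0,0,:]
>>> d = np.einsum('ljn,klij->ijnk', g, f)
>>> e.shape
(23, 5, 23)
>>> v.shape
(7, 5, 23, 5)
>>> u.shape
(5, 23, 7, 5)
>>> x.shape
(7, 7)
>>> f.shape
(5, 23, 7, 5)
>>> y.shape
(7, 5, 23, 5)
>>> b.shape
(7,)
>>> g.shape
(23, 5, 3)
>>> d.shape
(7, 5, 3, 5)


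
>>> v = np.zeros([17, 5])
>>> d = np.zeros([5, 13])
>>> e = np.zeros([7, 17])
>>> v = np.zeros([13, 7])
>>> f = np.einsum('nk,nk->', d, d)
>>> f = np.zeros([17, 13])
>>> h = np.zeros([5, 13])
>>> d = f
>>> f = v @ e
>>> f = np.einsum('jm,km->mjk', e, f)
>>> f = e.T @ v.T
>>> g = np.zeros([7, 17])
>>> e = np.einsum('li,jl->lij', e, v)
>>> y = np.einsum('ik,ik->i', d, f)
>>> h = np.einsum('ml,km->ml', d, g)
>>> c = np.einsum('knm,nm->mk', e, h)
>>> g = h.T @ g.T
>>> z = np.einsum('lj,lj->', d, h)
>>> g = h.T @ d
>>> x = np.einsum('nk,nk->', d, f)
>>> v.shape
(13, 7)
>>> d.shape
(17, 13)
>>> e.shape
(7, 17, 13)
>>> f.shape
(17, 13)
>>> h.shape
(17, 13)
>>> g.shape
(13, 13)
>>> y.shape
(17,)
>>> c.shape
(13, 7)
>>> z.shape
()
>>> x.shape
()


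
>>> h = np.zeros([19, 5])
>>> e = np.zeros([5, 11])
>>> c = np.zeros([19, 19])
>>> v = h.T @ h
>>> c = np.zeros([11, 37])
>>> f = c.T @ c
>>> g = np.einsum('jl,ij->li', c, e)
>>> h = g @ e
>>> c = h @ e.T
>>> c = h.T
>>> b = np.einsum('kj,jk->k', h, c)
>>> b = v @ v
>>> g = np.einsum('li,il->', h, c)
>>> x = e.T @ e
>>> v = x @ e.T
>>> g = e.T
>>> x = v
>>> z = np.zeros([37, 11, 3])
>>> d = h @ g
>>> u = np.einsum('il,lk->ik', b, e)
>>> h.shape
(37, 11)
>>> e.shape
(5, 11)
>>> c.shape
(11, 37)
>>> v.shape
(11, 5)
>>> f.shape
(37, 37)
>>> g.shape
(11, 5)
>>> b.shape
(5, 5)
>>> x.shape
(11, 5)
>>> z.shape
(37, 11, 3)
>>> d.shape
(37, 5)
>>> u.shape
(5, 11)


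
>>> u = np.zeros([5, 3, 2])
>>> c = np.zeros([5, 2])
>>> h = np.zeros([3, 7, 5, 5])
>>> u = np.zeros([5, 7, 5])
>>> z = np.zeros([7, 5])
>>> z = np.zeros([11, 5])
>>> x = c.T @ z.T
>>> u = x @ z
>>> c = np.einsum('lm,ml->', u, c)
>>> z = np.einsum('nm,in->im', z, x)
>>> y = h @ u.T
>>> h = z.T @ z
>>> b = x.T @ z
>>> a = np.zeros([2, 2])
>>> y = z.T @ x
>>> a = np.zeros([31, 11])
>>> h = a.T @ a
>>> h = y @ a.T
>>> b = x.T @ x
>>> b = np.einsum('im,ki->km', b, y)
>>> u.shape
(2, 5)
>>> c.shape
()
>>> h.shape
(5, 31)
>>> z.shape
(2, 5)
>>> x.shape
(2, 11)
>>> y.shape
(5, 11)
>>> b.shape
(5, 11)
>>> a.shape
(31, 11)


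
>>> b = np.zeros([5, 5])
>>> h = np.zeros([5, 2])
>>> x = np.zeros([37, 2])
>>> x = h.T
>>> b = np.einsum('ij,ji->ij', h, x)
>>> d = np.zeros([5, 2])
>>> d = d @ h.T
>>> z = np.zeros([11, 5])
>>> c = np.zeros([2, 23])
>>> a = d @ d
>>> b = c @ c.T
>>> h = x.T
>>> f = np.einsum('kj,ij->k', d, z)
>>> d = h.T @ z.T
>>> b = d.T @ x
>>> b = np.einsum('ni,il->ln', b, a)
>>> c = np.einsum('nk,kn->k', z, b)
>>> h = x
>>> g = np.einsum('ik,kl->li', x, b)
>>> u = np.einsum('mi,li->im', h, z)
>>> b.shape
(5, 11)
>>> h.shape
(2, 5)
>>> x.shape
(2, 5)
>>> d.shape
(2, 11)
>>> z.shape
(11, 5)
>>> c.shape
(5,)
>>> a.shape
(5, 5)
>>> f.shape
(5,)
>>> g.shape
(11, 2)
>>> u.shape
(5, 2)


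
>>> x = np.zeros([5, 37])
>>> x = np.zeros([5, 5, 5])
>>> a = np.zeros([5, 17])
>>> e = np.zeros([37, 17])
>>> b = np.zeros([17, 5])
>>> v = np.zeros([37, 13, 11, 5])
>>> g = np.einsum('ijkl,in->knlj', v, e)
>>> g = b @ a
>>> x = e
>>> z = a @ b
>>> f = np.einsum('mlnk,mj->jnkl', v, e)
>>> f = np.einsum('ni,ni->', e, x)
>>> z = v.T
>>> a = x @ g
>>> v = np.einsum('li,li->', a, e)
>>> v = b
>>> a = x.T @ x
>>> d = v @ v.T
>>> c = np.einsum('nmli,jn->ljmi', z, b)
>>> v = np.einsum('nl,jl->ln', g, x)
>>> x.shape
(37, 17)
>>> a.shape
(17, 17)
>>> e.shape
(37, 17)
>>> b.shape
(17, 5)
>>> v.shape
(17, 17)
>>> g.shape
(17, 17)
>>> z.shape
(5, 11, 13, 37)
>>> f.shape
()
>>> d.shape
(17, 17)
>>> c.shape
(13, 17, 11, 37)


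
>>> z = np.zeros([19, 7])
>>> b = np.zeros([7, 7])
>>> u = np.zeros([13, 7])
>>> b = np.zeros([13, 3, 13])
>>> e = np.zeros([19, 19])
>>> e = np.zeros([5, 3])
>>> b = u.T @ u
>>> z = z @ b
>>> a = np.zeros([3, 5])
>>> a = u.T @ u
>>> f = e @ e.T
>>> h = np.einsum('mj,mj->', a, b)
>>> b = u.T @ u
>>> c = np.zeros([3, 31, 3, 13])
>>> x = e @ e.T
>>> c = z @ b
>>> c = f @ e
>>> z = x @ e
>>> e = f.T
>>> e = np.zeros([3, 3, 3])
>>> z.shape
(5, 3)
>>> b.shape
(7, 7)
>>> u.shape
(13, 7)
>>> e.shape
(3, 3, 3)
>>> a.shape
(7, 7)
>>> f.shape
(5, 5)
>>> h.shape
()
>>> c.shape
(5, 3)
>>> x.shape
(5, 5)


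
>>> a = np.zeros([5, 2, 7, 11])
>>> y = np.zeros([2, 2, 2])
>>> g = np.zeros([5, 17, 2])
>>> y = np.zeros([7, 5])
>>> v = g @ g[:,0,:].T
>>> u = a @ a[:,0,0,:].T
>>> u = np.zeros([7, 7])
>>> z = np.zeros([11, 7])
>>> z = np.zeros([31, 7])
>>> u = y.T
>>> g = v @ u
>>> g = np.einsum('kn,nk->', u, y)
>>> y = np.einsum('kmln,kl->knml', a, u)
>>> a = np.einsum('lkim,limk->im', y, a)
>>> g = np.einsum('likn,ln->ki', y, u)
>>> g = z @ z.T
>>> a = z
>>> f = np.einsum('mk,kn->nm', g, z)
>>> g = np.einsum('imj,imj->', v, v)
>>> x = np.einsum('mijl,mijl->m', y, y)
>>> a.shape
(31, 7)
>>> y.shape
(5, 11, 2, 7)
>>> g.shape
()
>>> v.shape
(5, 17, 5)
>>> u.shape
(5, 7)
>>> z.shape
(31, 7)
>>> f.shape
(7, 31)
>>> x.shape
(5,)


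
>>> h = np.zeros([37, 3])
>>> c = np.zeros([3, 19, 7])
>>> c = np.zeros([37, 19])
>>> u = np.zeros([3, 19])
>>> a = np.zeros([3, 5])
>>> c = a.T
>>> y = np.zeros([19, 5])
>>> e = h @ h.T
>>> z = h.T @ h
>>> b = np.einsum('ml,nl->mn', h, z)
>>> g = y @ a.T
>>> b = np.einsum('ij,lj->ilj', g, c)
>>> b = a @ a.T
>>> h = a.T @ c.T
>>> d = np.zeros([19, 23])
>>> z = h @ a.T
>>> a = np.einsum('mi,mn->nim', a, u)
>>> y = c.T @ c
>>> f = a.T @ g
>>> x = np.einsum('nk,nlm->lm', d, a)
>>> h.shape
(5, 5)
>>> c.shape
(5, 3)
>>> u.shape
(3, 19)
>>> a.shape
(19, 5, 3)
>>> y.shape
(3, 3)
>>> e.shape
(37, 37)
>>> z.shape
(5, 3)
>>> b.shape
(3, 3)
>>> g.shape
(19, 3)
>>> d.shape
(19, 23)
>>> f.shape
(3, 5, 3)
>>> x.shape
(5, 3)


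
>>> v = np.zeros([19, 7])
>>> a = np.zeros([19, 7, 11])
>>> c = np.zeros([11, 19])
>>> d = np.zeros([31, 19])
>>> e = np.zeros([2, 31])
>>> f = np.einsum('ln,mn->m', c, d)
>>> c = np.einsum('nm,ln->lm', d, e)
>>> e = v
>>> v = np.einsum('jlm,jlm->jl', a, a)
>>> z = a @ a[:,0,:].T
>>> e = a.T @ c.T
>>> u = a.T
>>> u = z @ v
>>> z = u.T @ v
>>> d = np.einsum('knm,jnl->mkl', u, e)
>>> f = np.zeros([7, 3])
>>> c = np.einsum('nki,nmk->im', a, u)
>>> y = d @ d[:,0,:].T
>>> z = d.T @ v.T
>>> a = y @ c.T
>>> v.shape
(19, 7)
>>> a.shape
(7, 19, 11)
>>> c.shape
(11, 7)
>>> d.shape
(7, 19, 2)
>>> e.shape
(11, 7, 2)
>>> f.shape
(7, 3)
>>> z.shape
(2, 19, 19)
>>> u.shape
(19, 7, 7)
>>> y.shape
(7, 19, 7)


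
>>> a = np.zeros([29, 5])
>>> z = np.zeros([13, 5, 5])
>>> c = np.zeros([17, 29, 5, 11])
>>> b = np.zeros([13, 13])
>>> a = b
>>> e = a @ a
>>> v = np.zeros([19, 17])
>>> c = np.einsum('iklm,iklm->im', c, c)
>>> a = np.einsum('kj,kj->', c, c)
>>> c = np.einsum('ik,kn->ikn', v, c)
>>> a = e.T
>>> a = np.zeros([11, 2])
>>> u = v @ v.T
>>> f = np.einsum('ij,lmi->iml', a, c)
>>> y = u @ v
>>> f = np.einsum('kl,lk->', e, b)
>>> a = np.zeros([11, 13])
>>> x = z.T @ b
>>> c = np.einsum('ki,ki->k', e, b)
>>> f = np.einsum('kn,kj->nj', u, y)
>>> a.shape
(11, 13)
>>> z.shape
(13, 5, 5)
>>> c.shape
(13,)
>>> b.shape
(13, 13)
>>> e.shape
(13, 13)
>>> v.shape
(19, 17)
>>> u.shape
(19, 19)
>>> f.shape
(19, 17)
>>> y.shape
(19, 17)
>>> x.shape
(5, 5, 13)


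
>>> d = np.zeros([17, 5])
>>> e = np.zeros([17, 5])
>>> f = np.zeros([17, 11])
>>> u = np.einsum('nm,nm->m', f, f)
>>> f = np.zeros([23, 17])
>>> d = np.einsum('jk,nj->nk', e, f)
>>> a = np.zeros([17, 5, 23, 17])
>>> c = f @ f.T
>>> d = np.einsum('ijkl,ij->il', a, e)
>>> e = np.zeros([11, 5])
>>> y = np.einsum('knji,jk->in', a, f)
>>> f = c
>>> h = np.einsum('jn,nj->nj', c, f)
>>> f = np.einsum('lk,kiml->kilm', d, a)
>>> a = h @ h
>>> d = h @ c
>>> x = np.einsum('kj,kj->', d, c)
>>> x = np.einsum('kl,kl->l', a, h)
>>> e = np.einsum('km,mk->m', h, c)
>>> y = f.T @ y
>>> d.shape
(23, 23)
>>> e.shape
(23,)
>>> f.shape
(17, 5, 17, 23)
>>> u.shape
(11,)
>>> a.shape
(23, 23)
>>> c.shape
(23, 23)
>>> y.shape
(23, 17, 5, 5)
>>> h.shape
(23, 23)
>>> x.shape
(23,)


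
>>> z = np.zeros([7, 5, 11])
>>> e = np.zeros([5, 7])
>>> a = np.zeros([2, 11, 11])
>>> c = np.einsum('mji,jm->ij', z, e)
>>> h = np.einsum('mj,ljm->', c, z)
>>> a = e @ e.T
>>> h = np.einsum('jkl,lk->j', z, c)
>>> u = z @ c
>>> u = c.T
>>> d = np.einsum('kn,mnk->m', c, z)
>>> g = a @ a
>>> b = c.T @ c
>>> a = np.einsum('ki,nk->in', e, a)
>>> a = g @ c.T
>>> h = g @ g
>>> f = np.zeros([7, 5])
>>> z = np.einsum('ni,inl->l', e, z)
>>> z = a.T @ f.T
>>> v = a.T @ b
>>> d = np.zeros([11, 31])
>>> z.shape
(11, 7)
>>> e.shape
(5, 7)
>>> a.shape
(5, 11)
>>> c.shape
(11, 5)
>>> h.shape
(5, 5)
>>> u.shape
(5, 11)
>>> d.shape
(11, 31)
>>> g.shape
(5, 5)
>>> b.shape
(5, 5)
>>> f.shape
(7, 5)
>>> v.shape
(11, 5)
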